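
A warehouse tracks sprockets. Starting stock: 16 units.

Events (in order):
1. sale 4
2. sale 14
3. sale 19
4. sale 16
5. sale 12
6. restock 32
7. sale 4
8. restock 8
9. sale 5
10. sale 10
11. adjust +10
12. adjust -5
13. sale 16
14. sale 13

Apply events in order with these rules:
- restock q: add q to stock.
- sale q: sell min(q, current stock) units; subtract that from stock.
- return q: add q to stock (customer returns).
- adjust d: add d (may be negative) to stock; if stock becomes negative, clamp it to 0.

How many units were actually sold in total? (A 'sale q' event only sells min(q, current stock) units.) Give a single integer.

Processing events:
Start: stock = 16
  Event 1 (sale 4): sell min(4,16)=4. stock: 16 - 4 = 12. total_sold = 4
  Event 2 (sale 14): sell min(14,12)=12. stock: 12 - 12 = 0. total_sold = 16
  Event 3 (sale 19): sell min(19,0)=0. stock: 0 - 0 = 0. total_sold = 16
  Event 4 (sale 16): sell min(16,0)=0. stock: 0 - 0 = 0. total_sold = 16
  Event 5 (sale 12): sell min(12,0)=0. stock: 0 - 0 = 0. total_sold = 16
  Event 6 (restock 32): 0 + 32 = 32
  Event 7 (sale 4): sell min(4,32)=4. stock: 32 - 4 = 28. total_sold = 20
  Event 8 (restock 8): 28 + 8 = 36
  Event 9 (sale 5): sell min(5,36)=5. stock: 36 - 5 = 31. total_sold = 25
  Event 10 (sale 10): sell min(10,31)=10. stock: 31 - 10 = 21. total_sold = 35
  Event 11 (adjust +10): 21 + 10 = 31
  Event 12 (adjust -5): 31 + -5 = 26
  Event 13 (sale 16): sell min(16,26)=16. stock: 26 - 16 = 10. total_sold = 51
  Event 14 (sale 13): sell min(13,10)=10. stock: 10 - 10 = 0. total_sold = 61
Final: stock = 0, total_sold = 61

Answer: 61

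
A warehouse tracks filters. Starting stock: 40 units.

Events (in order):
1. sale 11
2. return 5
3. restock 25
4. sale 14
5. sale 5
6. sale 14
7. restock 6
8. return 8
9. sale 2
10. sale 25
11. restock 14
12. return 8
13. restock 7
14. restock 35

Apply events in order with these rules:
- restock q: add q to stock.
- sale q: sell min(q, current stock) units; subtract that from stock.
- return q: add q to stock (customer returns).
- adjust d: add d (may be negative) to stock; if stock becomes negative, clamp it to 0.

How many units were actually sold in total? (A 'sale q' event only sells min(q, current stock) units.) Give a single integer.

Answer: 71

Derivation:
Processing events:
Start: stock = 40
  Event 1 (sale 11): sell min(11,40)=11. stock: 40 - 11 = 29. total_sold = 11
  Event 2 (return 5): 29 + 5 = 34
  Event 3 (restock 25): 34 + 25 = 59
  Event 4 (sale 14): sell min(14,59)=14. stock: 59 - 14 = 45. total_sold = 25
  Event 5 (sale 5): sell min(5,45)=5. stock: 45 - 5 = 40. total_sold = 30
  Event 6 (sale 14): sell min(14,40)=14. stock: 40 - 14 = 26. total_sold = 44
  Event 7 (restock 6): 26 + 6 = 32
  Event 8 (return 8): 32 + 8 = 40
  Event 9 (sale 2): sell min(2,40)=2. stock: 40 - 2 = 38. total_sold = 46
  Event 10 (sale 25): sell min(25,38)=25. stock: 38 - 25 = 13. total_sold = 71
  Event 11 (restock 14): 13 + 14 = 27
  Event 12 (return 8): 27 + 8 = 35
  Event 13 (restock 7): 35 + 7 = 42
  Event 14 (restock 35): 42 + 35 = 77
Final: stock = 77, total_sold = 71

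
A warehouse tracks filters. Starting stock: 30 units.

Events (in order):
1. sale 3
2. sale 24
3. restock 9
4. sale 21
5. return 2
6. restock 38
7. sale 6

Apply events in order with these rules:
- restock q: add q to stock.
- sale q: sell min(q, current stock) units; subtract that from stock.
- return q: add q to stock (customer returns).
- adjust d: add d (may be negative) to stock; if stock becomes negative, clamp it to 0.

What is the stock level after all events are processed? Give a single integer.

Answer: 34

Derivation:
Processing events:
Start: stock = 30
  Event 1 (sale 3): sell min(3,30)=3. stock: 30 - 3 = 27. total_sold = 3
  Event 2 (sale 24): sell min(24,27)=24. stock: 27 - 24 = 3. total_sold = 27
  Event 3 (restock 9): 3 + 9 = 12
  Event 4 (sale 21): sell min(21,12)=12. stock: 12 - 12 = 0. total_sold = 39
  Event 5 (return 2): 0 + 2 = 2
  Event 6 (restock 38): 2 + 38 = 40
  Event 7 (sale 6): sell min(6,40)=6. stock: 40 - 6 = 34. total_sold = 45
Final: stock = 34, total_sold = 45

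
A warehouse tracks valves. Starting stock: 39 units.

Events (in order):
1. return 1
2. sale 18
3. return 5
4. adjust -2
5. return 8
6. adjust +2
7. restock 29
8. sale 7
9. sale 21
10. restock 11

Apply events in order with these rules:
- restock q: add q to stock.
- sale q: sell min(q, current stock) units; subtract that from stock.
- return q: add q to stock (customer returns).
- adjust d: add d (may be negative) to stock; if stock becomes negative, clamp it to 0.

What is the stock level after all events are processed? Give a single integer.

Processing events:
Start: stock = 39
  Event 1 (return 1): 39 + 1 = 40
  Event 2 (sale 18): sell min(18,40)=18. stock: 40 - 18 = 22. total_sold = 18
  Event 3 (return 5): 22 + 5 = 27
  Event 4 (adjust -2): 27 + -2 = 25
  Event 5 (return 8): 25 + 8 = 33
  Event 6 (adjust +2): 33 + 2 = 35
  Event 7 (restock 29): 35 + 29 = 64
  Event 8 (sale 7): sell min(7,64)=7. stock: 64 - 7 = 57. total_sold = 25
  Event 9 (sale 21): sell min(21,57)=21. stock: 57 - 21 = 36. total_sold = 46
  Event 10 (restock 11): 36 + 11 = 47
Final: stock = 47, total_sold = 46

Answer: 47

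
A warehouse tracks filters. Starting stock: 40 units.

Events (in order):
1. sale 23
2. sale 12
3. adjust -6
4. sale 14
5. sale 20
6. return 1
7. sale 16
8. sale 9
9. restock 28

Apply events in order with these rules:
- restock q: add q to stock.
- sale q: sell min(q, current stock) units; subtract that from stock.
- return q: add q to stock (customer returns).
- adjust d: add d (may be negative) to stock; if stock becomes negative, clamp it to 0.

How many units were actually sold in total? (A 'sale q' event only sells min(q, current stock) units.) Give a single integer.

Processing events:
Start: stock = 40
  Event 1 (sale 23): sell min(23,40)=23. stock: 40 - 23 = 17. total_sold = 23
  Event 2 (sale 12): sell min(12,17)=12. stock: 17 - 12 = 5. total_sold = 35
  Event 3 (adjust -6): 5 + -6 = 0 (clamped to 0)
  Event 4 (sale 14): sell min(14,0)=0. stock: 0 - 0 = 0. total_sold = 35
  Event 5 (sale 20): sell min(20,0)=0. stock: 0 - 0 = 0. total_sold = 35
  Event 6 (return 1): 0 + 1 = 1
  Event 7 (sale 16): sell min(16,1)=1. stock: 1 - 1 = 0. total_sold = 36
  Event 8 (sale 9): sell min(9,0)=0. stock: 0 - 0 = 0. total_sold = 36
  Event 9 (restock 28): 0 + 28 = 28
Final: stock = 28, total_sold = 36

Answer: 36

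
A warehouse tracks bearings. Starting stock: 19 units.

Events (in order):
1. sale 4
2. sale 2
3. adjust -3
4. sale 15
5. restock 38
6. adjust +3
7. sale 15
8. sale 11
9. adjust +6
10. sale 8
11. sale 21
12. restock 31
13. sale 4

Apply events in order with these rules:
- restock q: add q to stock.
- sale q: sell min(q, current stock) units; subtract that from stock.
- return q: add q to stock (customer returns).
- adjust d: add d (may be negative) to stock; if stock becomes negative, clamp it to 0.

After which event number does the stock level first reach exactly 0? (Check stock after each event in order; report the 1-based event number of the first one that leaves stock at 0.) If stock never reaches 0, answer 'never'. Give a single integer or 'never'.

Processing events:
Start: stock = 19
  Event 1 (sale 4): sell min(4,19)=4. stock: 19 - 4 = 15. total_sold = 4
  Event 2 (sale 2): sell min(2,15)=2. stock: 15 - 2 = 13. total_sold = 6
  Event 3 (adjust -3): 13 + -3 = 10
  Event 4 (sale 15): sell min(15,10)=10. stock: 10 - 10 = 0. total_sold = 16
  Event 5 (restock 38): 0 + 38 = 38
  Event 6 (adjust +3): 38 + 3 = 41
  Event 7 (sale 15): sell min(15,41)=15. stock: 41 - 15 = 26. total_sold = 31
  Event 8 (sale 11): sell min(11,26)=11. stock: 26 - 11 = 15. total_sold = 42
  Event 9 (adjust +6): 15 + 6 = 21
  Event 10 (sale 8): sell min(8,21)=8. stock: 21 - 8 = 13. total_sold = 50
  Event 11 (sale 21): sell min(21,13)=13. stock: 13 - 13 = 0. total_sold = 63
  Event 12 (restock 31): 0 + 31 = 31
  Event 13 (sale 4): sell min(4,31)=4. stock: 31 - 4 = 27. total_sold = 67
Final: stock = 27, total_sold = 67

First zero at event 4.

Answer: 4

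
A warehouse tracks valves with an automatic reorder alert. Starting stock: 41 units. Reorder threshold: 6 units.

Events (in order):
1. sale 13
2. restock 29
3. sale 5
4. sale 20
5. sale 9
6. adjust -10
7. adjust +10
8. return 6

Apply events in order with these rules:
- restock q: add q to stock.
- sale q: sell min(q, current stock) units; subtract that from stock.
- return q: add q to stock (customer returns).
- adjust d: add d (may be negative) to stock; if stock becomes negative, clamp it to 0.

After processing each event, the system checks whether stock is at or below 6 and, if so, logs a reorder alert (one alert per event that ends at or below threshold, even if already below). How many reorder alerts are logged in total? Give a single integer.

Processing events:
Start: stock = 41
  Event 1 (sale 13): sell min(13,41)=13. stock: 41 - 13 = 28. total_sold = 13
  Event 2 (restock 29): 28 + 29 = 57
  Event 3 (sale 5): sell min(5,57)=5. stock: 57 - 5 = 52. total_sold = 18
  Event 4 (sale 20): sell min(20,52)=20. stock: 52 - 20 = 32. total_sold = 38
  Event 5 (sale 9): sell min(9,32)=9. stock: 32 - 9 = 23. total_sold = 47
  Event 6 (adjust -10): 23 + -10 = 13
  Event 7 (adjust +10): 13 + 10 = 23
  Event 8 (return 6): 23 + 6 = 29
Final: stock = 29, total_sold = 47

Checking against threshold 6:
  After event 1: stock=28 > 6
  After event 2: stock=57 > 6
  After event 3: stock=52 > 6
  After event 4: stock=32 > 6
  After event 5: stock=23 > 6
  After event 6: stock=13 > 6
  After event 7: stock=23 > 6
  After event 8: stock=29 > 6
Alert events: []. Count = 0

Answer: 0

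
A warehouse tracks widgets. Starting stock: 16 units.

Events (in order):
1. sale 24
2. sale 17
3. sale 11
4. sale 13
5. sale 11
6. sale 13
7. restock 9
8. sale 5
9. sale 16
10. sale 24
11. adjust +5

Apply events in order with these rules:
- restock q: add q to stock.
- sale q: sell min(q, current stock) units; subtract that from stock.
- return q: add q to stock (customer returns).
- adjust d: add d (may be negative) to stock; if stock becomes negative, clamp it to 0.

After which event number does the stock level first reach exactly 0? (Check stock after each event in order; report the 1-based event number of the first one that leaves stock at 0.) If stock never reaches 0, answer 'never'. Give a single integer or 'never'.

Processing events:
Start: stock = 16
  Event 1 (sale 24): sell min(24,16)=16. stock: 16 - 16 = 0. total_sold = 16
  Event 2 (sale 17): sell min(17,0)=0. stock: 0 - 0 = 0. total_sold = 16
  Event 3 (sale 11): sell min(11,0)=0. stock: 0 - 0 = 0. total_sold = 16
  Event 4 (sale 13): sell min(13,0)=0. stock: 0 - 0 = 0. total_sold = 16
  Event 5 (sale 11): sell min(11,0)=0. stock: 0 - 0 = 0. total_sold = 16
  Event 6 (sale 13): sell min(13,0)=0. stock: 0 - 0 = 0. total_sold = 16
  Event 7 (restock 9): 0 + 9 = 9
  Event 8 (sale 5): sell min(5,9)=5. stock: 9 - 5 = 4. total_sold = 21
  Event 9 (sale 16): sell min(16,4)=4. stock: 4 - 4 = 0. total_sold = 25
  Event 10 (sale 24): sell min(24,0)=0. stock: 0 - 0 = 0. total_sold = 25
  Event 11 (adjust +5): 0 + 5 = 5
Final: stock = 5, total_sold = 25

First zero at event 1.

Answer: 1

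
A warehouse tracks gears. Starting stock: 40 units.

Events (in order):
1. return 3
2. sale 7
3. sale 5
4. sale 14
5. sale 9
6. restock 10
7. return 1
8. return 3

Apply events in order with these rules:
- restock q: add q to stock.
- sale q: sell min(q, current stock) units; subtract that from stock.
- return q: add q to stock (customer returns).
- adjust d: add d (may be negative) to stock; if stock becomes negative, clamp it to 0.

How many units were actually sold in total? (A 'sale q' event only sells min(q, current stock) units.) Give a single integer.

Processing events:
Start: stock = 40
  Event 1 (return 3): 40 + 3 = 43
  Event 2 (sale 7): sell min(7,43)=7. stock: 43 - 7 = 36. total_sold = 7
  Event 3 (sale 5): sell min(5,36)=5. stock: 36 - 5 = 31. total_sold = 12
  Event 4 (sale 14): sell min(14,31)=14. stock: 31 - 14 = 17. total_sold = 26
  Event 5 (sale 9): sell min(9,17)=9. stock: 17 - 9 = 8. total_sold = 35
  Event 6 (restock 10): 8 + 10 = 18
  Event 7 (return 1): 18 + 1 = 19
  Event 8 (return 3): 19 + 3 = 22
Final: stock = 22, total_sold = 35

Answer: 35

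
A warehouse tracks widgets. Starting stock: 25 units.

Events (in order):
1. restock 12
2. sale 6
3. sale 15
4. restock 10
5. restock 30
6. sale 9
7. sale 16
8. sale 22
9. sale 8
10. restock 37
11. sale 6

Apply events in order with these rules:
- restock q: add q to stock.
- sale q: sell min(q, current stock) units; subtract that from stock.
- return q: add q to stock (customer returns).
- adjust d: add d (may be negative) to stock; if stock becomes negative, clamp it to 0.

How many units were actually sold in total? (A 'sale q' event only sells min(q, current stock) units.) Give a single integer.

Answer: 82

Derivation:
Processing events:
Start: stock = 25
  Event 1 (restock 12): 25 + 12 = 37
  Event 2 (sale 6): sell min(6,37)=6. stock: 37 - 6 = 31. total_sold = 6
  Event 3 (sale 15): sell min(15,31)=15. stock: 31 - 15 = 16. total_sold = 21
  Event 4 (restock 10): 16 + 10 = 26
  Event 5 (restock 30): 26 + 30 = 56
  Event 6 (sale 9): sell min(9,56)=9. stock: 56 - 9 = 47. total_sold = 30
  Event 7 (sale 16): sell min(16,47)=16. stock: 47 - 16 = 31. total_sold = 46
  Event 8 (sale 22): sell min(22,31)=22. stock: 31 - 22 = 9. total_sold = 68
  Event 9 (sale 8): sell min(8,9)=8. stock: 9 - 8 = 1. total_sold = 76
  Event 10 (restock 37): 1 + 37 = 38
  Event 11 (sale 6): sell min(6,38)=6. stock: 38 - 6 = 32. total_sold = 82
Final: stock = 32, total_sold = 82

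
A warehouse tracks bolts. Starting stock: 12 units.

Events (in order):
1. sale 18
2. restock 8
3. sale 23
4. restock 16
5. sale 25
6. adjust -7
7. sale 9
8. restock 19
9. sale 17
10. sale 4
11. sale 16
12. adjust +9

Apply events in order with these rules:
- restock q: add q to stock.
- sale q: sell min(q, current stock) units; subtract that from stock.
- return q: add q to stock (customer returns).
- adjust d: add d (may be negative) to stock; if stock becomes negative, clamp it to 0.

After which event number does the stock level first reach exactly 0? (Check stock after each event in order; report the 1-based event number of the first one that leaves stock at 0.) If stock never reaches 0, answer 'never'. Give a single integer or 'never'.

Processing events:
Start: stock = 12
  Event 1 (sale 18): sell min(18,12)=12. stock: 12 - 12 = 0. total_sold = 12
  Event 2 (restock 8): 0 + 8 = 8
  Event 3 (sale 23): sell min(23,8)=8. stock: 8 - 8 = 0. total_sold = 20
  Event 4 (restock 16): 0 + 16 = 16
  Event 5 (sale 25): sell min(25,16)=16. stock: 16 - 16 = 0. total_sold = 36
  Event 6 (adjust -7): 0 + -7 = 0 (clamped to 0)
  Event 7 (sale 9): sell min(9,0)=0. stock: 0 - 0 = 0. total_sold = 36
  Event 8 (restock 19): 0 + 19 = 19
  Event 9 (sale 17): sell min(17,19)=17. stock: 19 - 17 = 2. total_sold = 53
  Event 10 (sale 4): sell min(4,2)=2. stock: 2 - 2 = 0. total_sold = 55
  Event 11 (sale 16): sell min(16,0)=0. stock: 0 - 0 = 0. total_sold = 55
  Event 12 (adjust +9): 0 + 9 = 9
Final: stock = 9, total_sold = 55

First zero at event 1.

Answer: 1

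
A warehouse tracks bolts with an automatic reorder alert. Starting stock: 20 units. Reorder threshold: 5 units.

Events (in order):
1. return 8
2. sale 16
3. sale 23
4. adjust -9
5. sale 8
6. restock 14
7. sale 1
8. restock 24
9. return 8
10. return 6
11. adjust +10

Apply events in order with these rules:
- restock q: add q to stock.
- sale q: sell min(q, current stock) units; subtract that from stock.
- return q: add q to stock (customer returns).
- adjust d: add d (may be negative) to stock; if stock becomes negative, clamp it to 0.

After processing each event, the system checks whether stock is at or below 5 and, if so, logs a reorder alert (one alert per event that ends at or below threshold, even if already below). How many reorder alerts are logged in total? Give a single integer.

Processing events:
Start: stock = 20
  Event 1 (return 8): 20 + 8 = 28
  Event 2 (sale 16): sell min(16,28)=16. stock: 28 - 16 = 12. total_sold = 16
  Event 3 (sale 23): sell min(23,12)=12. stock: 12 - 12 = 0. total_sold = 28
  Event 4 (adjust -9): 0 + -9 = 0 (clamped to 0)
  Event 5 (sale 8): sell min(8,0)=0. stock: 0 - 0 = 0. total_sold = 28
  Event 6 (restock 14): 0 + 14 = 14
  Event 7 (sale 1): sell min(1,14)=1. stock: 14 - 1 = 13. total_sold = 29
  Event 8 (restock 24): 13 + 24 = 37
  Event 9 (return 8): 37 + 8 = 45
  Event 10 (return 6): 45 + 6 = 51
  Event 11 (adjust +10): 51 + 10 = 61
Final: stock = 61, total_sold = 29

Checking against threshold 5:
  After event 1: stock=28 > 5
  After event 2: stock=12 > 5
  After event 3: stock=0 <= 5 -> ALERT
  After event 4: stock=0 <= 5 -> ALERT
  After event 5: stock=0 <= 5 -> ALERT
  After event 6: stock=14 > 5
  After event 7: stock=13 > 5
  After event 8: stock=37 > 5
  After event 9: stock=45 > 5
  After event 10: stock=51 > 5
  After event 11: stock=61 > 5
Alert events: [3, 4, 5]. Count = 3

Answer: 3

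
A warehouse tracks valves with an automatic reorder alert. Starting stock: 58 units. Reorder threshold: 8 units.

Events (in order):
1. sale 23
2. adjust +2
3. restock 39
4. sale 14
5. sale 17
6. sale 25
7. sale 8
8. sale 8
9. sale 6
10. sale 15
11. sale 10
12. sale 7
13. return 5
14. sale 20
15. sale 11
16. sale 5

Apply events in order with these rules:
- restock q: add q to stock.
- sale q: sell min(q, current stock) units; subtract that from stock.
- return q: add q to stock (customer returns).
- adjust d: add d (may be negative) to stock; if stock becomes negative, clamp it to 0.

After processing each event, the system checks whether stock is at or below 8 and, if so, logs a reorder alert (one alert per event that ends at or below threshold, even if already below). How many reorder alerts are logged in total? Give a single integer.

Answer: 9

Derivation:
Processing events:
Start: stock = 58
  Event 1 (sale 23): sell min(23,58)=23. stock: 58 - 23 = 35. total_sold = 23
  Event 2 (adjust +2): 35 + 2 = 37
  Event 3 (restock 39): 37 + 39 = 76
  Event 4 (sale 14): sell min(14,76)=14. stock: 76 - 14 = 62. total_sold = 37
  Event 5 (sale 17): sell min(17,62)=17. stock: 62 - 17 = 45. total_sold = 54
  Event 6 (sale 25): sell min(25,45)=25. stock: 45 - 25 = 20. total_sold = 79
  Event 7 (sale 8): sell min(8,20)=8. stock: 20 - 8 = 12. total_sold = 87
  Event 8 (sale 8): sell min(8,12)=8. stock: 12 - 8 = 4. total_sold = 95
  Event 9 (sale 6): sell min(6,4)=4. stock: 4 - 4 = 0. total_sold = 99
  Event 10 (sale 15): sell min(15,0)=0. stock: 0 - 0 = 0. total_sold = 99
  Event 11 (sale 10): sell min(10,0)=0. stock: 0 - 0 = 0. total_sold = 99
  Event 12 (sale 7): sell min(7,0)=0. stock: 0 - 0 = 0. total_sold = 99
  Event 13 (return 5): 0 + 5 = 5
  Event 14 (sale 20): sell min(20,5)=5. stock: 5 - 5 = 0. total_sold = 104
  Event 15 (sale 11): sell min(11,0)=0. stock: 0 - 0 = 0. total_sold = 104
  Event 16 (sale 5): sell min(5,0)=0. stock: 0 - 0 = 0. total_sold = 104
Final: stock = 0, total_sold = 104

Checking against threshold 8:
  After event 1: stock=35 > 8
  After event 2: stock=37 > 8
  After event 3: stock=76 > 8
  After event 4: stock=62 > 8
  After event 5: stock=45 > 8
  After event 6: stock=20 > 8
  After event 7: stock=12 > 8
  After event 8: stock=4 <= 8 -> ALERT
  After event 9: stock=0 <= 8 -> ALERT
  After event 10: stock=0 <= 8 -> ALERT
  After event 11: stock=0 <= 8 -> ALERT
  After event 12: stock=0 <= 8 -> ALERT
  After event 13: stock=5 <= 8 -> ALERT
  After event 14: stock=0 <= 8 -> ALERT
  After event 15: stock=0 <= 8 -> ALERT
  After event 16: stock=0 <= 8 -> ALERT
Alert events: [8, 9, 10, 11, 12, 13, 14, 15, 16]. Count = 9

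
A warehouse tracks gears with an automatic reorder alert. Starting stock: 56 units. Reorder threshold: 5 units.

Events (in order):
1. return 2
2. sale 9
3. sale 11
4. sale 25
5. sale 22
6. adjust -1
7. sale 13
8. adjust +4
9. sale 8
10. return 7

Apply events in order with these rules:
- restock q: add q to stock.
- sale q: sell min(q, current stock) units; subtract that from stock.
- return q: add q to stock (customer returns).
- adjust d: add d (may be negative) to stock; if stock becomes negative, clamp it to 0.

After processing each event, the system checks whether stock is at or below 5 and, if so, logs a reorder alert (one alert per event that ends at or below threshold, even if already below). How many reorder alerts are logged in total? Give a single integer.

Answer: 5

Derivation:
Processing events:
Start: stock = 56
  Event 1 (return 2): 56 + 2 = 58
  Event 2 (sale 9): sell min(9,58)=9. stock: 58 - 9 = 49. total_sold = 9
  Event 3 (sale 11): sell min(11,49)=11. stock: 49 - 11 = 38. total_sold = 20
  Event 4 (sale 25): sell min(25,38)=25. stock: 38 - 25 = 13. total_sold = 45
  Event 5 (sale 22): sell min(22,13)=13. stock: 13 - 13 = 0. total_sold = 58
  Event 6 (adjust -1): 0 + -1 = 0 (clamped to 0)
  Event 7 (sale 13): sell min(13,0)=0. stock: 0 - 0 = 0. total_sold = 58
  Event 8 (adjust +4): 0 + 4 = 4
  Event 9 (sale 8): sell min(8,4)=4. stock: 4 - 4 = 0. total_sold = 62
  Event 10 (return 7): 0 + 7 = 7
Final: stock = 7, total_sold = 62

Checking against threshold 5:
  After event 1: stock=58 > 5
  After event 2: stock=49 > 5
  After event 3: stock=38 > 5
  After event 4: stock=13 > 5
  After event 5: stock=0 <= 5 -> ALERT
  After event 6: stock=0 <= 5 -> ALERT
  After event 7: stock=0 <= 5 -> ALERT
  After event 8: stock=4 <= 5 -> ALERT
  After event 9: stock=0 <= 5 -> ALERT
  After event 10: stock=7 > 5
Alert events: [5, 6, 7, 8, 9]. Count = 5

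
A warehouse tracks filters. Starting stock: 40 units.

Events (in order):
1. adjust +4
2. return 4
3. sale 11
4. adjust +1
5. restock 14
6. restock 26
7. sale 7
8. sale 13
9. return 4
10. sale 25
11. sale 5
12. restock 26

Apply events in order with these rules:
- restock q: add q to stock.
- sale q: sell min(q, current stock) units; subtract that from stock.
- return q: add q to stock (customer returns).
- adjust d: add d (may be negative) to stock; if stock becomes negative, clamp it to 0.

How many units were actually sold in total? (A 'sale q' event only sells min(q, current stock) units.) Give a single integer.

Answer: 61

Derivation:
Processing events:
Start: stock = 40
  Event 1 (adjust +4): 40 + 4 = 44
  Event 2 (return 4): 44 + 4 = 48
  Event 3 (sale 11): sell min(11,48)=11. stock: 48 - 11 = 37. total_sold = 11
  Event 4 (adjust +1): 37 + 1 = 38
  Event 5 (restock 14): 38 + 14 = 52
  Event 6 (restock 26): 52 + 26 = 78
  Event 7 (sale 7): sell min(7,78)=7. stock: 78 - 7 = 71. total_sold = 18
  Event 8 (sale 13): sell min(13,71)=13. stock: 71 - 13 = 58. total_sold = 31
  Event 9 (return 4): 58 + 4 = 62
  Event 10 (sale 25): sell min(25,62)=25. stock: 62 - 25 = 37. total_sold = 56
  Event 11 (sale 5): sell min(5,37)=5. stock: 37 - 5 = 32. total_sold = 61
  Event 12 (restock 26): 32 + 26 = 58
Final: stock = 58, total_sold = 61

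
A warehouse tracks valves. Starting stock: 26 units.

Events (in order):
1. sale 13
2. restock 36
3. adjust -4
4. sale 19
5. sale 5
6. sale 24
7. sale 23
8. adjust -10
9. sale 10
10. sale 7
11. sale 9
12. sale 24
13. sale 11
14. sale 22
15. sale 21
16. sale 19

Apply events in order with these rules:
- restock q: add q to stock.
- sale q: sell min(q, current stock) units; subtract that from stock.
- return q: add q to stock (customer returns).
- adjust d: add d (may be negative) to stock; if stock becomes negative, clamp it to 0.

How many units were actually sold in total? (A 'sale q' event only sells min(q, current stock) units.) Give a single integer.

Processing events:
Start: stock = 26
  Event 1 (sale 13): sell min(13,26)=13. stock: 26 - 13 = 13. total_sold = 13
  Event 2 (restock 36): 13 + 36 = 49
  Event 3 (adjust -4): 49 + -4 = 45
  Event 4 (sale 19): sell min(19,45)=19. stock: 45 - 19 = 26. total_sold = 32
  Event 5 (sale 5): sell min(5,26)=5. stock: 26 - 5 = 21. total_sold = 37
  Event 6 (sale 24): sell min(24,21)=21. stock: 21 - 21 = 0. total_sold = 58
  Event 7 (sale 23): sell min(23,0)=0. stock: 0 - 0 = 0. total_sold = 58
  Event 8 (adjust -10): 0 + -10 = 0 (clamped to 0)
  Event 9 (sale 10): sell min(10,0)=0. stock: 0 - 0 = 0. total_sold = 58
  Event 10 (sale 7): sell min(7,0)=0. stock: 0 - 0 = 0. total_sold = 58
  Event 11 (sale 9): sell min(9,0)=0. stock: 0 - 0 = 0. total_sold = 58
  Event 12 (sale 24): sell min(24,0)=0. stock: 0 - 0 = 0. total_sold = 58
  Event 13 (sale 11): sell min(11,0)=0. stock: 0 - 0 = 0. total_sold = 58
  Event 14 (sale 22): sell min(22,0)=0. stock: 0 - 0 = 0. total_sold = 58
  Event 15 (sale 21): sell min(21,0)=0. stock: 0 - 0 = 0. total_sold = 58
  Event 16 (sale 19): sell min(19,0)=0. stock: 0 - 0 = 0. total_sold = 58
Final: stock = 0, total_sold = 58

Answer: 58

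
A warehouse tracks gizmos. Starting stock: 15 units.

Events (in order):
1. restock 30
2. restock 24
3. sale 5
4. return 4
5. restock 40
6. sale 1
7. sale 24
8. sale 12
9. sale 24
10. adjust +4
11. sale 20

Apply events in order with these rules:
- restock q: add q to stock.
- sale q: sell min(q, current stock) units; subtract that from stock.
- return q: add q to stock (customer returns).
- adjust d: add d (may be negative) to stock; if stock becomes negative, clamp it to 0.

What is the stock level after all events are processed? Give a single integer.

Processing events:
Start: stock = 15
  Event 1 (restock 30): 15 + 30 = 45
  Event 2 (restock 24): 45 + 24 = 69
  Event 3 (sale 5): sell min(5,69)=5. stock: 69 - 5 = 64. total_sold = 5
  Event 4 (return 4): 64 + 4 = 68
  Event 5 (restock 40): 68 + 40 = 108
  Event 6 (sale 1): sell min(1,108)=1. stock: 108 - 1 = 107. total_sold = 6
  Event 7 (sale 24): sell min(24,107)=24. stock: 107 - 24 = 83. total_sold = 30
  Event 8 (sale 12): sell min(12,83)=12. stock: 83 - 12 = 71. total_sold = 42
  Event 9 (sale 24): sell min(24,71)=24. stock: 71 - 24 = 47. total_sold = 66
  Event 10 (adjust +4): 47 + 4 = 51
  Event 11 (sale 20): sell min(20,51)=20. stock: 51 - 20 = 31. total_sold = 86
Final: stock = 31, total_sold = 86

Answer: 31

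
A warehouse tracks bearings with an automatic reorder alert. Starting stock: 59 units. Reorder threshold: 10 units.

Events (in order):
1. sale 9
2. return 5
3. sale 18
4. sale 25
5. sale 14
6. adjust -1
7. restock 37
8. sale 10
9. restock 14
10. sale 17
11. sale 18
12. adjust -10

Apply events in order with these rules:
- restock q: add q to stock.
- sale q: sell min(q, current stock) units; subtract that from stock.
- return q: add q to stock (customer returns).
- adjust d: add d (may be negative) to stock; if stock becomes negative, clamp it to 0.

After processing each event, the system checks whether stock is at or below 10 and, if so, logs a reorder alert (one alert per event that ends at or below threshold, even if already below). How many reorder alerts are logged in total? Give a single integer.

Processing events:
Start: stock = 59
  Event 1 (sale 9): sell min(9,59)=9. stock: 59 - 9 = 50. total_sold = 9
  Event 2 (return 5): 50 + 5 = 55
  Event 3 (sale 18): sell min(18,55)=18. stock: 55 - 18 = 37. total_sold = 27
  Event 4 (sale 25): sell min(25,37)=25. stock: 37 - 25 = 12. total_sold = 52
  Event 5 (sale 14): sell min(14,12)=12. stock: 12 - 12 = 0. total_sold = 64
  Event 6 (adjust -1): 0 + -1 = 0 (clamped to 0)
  Event 7 (restock 37): 0 + 37 = 37
  Event 8 (sale 10): sell min(10,37)=10. stock: 37 - 10 = 27. total_sold = 74
  Event 9 (restock 14): 27 + 14 = 41
  Event 10 (sale 17): sell min(17,41)=17. stock: 41 - 17 = 24. total_sold = 91
  Event 11 (sale 18): sell min(18,24)=18. stock: 24 - 18 = 6. total_sold = 109
  Event 12 (adjust -10): 6 + -10 = 0 (clamped to 0)
Final: stock = 0, total_sold = 109

Checking against threshold 10:
  After event 1: stock=50 > 10
  After event 2: stock=55 > 10
  After event 3: stock=37 > 10
  After event 4: stock=12 > 10
  After event 5: stock=0 <= 10 -> ALERT
  After event 6: stock=0 <= 10 -> ALERT
  After event 7: stock=37 > 10
  After event 8: stock=27 > 10
  After event 9: stock=41 > 10
  After event 10: stock=24 > 10
  After event 11: stock=6 <= 10 -> ALERT
  After event 12: stock=0 <= 10 -> ALERT
Alert events: [5, 6, 11, 12]. Count = 4

Answer: 4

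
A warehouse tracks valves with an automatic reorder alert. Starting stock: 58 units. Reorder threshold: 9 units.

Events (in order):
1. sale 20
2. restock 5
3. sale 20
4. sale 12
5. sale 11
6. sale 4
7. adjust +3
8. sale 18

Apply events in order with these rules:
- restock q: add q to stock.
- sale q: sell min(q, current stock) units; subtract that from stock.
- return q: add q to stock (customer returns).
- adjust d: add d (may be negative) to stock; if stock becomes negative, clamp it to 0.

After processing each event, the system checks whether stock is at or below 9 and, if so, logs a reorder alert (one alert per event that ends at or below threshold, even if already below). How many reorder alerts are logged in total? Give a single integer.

Processing events:
Start: stock = 58
  Event 1 (sale 20): sell min(20,58)=20. stock: 58 - 20 = 38. total_sold = 20
  Event 2 (restock 5): 38 + 5 = 43
  Event 3 (sale 20): sell min(20,43)=20. stock: 43 - 20 = 23. total_sold = 40
  Event 4 (sale 12): sell min(12,23)=12. stock: 23 - 12 = 11. total_sold = 52
  Event 5 (sale 11): sell min(11,11)=11. stock: 11 - 11 = 0. total_sold = 63
  Event 6 (sale 4): sell min(4,0)=0. stock: 0 - 0 = 0. total_sold = 63
  Event 7 (adjust +3): 0 + 3 = 3
  Event 8 (sale 18): sell min(18,3)=3. stock: 3 - 3 = 0. total_sold = 66
Final: stock = 0, total_sold = 66

Checking against threshold 9:
  After event 1: stock=38 > 9
  After event 2: stock=43 > 9
  After event 3: stock=23 > 9
  After event 4: stock=11 > 9
  After event 5: stock=0 <= 9 -> ALERT
  After event 6: stock=0 <= 9 -> ALERT
  After event 7: stock=3 <= 9 -> ALERT
  After event 8: stock=0 <= 9 -> ALERT
Alert events: [5, 6, 7, 8]. Count = 4

Answer: 4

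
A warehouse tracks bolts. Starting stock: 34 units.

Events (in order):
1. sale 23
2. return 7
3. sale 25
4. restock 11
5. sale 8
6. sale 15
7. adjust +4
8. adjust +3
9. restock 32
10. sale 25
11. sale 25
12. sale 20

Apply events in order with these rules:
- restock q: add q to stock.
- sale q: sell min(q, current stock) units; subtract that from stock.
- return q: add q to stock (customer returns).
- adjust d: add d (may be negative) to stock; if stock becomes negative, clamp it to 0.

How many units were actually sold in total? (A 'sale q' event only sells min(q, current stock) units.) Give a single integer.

Processing events:
Start: stock = 34
  Event 1 (sale 23): sell min(23,34)=23. stock: 34 - 23 = 11. total_sold = 23
  Event 2 (return 7): 11 + 7 = 18
  Event 3 (sale 25): sell min(25,18)=18. stock: 18 - 18 = 0. total_sold = 41
  Event 4 (restock 11): 0 + 11 = 11
  Event 5 (sale 8): sell min(8,11)=8. stock: 11 - 8 = 3. total_sold = 49
  Event 6 (sale 15): sell min(15,3)=3. stock: 3 - 3 = 0. total_sold = 52
  Event 7 (adjust +4): 0 + 4 = 4
  Event 8 (adjust +3): 4 + 3 = 7
  Event 9 (restock 32): 7 + 32 = 39
  Event 10 (sale 25): sell min(25,39)=25. stock: 39 - 25 = 14. total_sold = 77
  Event 11 (sale 25): sell min(25,14)=14. stock: 14 - 14 = 0. total_sold = 91
  Event 12 (sale 20): sell min(20,0)=0. stock: 0 - 0 = 0. total_sold = 91
Final: stock = 0, total_sold = 91

Answer: 91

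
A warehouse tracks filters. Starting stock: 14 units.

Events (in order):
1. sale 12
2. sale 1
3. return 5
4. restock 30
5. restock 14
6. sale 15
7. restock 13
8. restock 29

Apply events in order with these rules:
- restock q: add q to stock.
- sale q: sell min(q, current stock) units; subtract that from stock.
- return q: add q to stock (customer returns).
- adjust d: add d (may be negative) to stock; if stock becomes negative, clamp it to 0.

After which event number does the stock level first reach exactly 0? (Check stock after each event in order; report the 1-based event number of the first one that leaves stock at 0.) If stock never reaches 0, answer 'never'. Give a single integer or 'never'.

Answer: never

Derivation:
Processing events:
Start: stock = 14
  Event 1 (sale 12): sell min(12,14)=12. stock: 14 - 12 = 2. total_sold = 12
  Event 2 (sale 1): sell min(1,2)=1. stock: 2 - 1 = 1. total_sold = 13
  Event 3 (return 5): 1 + 5 = 6
  Event 4 (restock 30): 6 + 30 = 36
  Event 5 (restock 14): 36 + 14 = 50
  Event 6 (sale 15): sell min(15,50)=15. stock: 50 - 15 = 35. total_sold = 28
  Event 7 (restock 13): 35 + 13 = 48
  Event 8 (restock 29): 48 + 29 = 77
Final: stock = 77, total_sold = 28

Stock never reaches 0.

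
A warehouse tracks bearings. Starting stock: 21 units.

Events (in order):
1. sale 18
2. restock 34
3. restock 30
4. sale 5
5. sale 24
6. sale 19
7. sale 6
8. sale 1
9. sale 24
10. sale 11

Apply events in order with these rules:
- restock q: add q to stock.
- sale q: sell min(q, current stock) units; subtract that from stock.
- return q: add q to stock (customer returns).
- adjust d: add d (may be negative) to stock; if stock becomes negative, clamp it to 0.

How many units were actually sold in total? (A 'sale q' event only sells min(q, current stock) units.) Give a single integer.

Processing events:
Start: stock = 21
  Event 1 (sale 18): sell min(18,21)=18. stock: 21 - 18 = 3. total_sold = 18
  Event 2 (restock 34): 3 + 34 = 37
  Event 3 (restock 30): 37 + 30 = 67
  Event 4 (sale 5): sell min(5,67)=5. stock: 67 - 5 = 62. total_sold = 23
  Event 5 (sale 24): sell min(24,62)=24. stock: 62 - 24 = 38. total_sold = 47
  Event 6 (sale 19): sell min(19,38)=19. stock: 38 - 19 = 19. total_sold = 66
  Event 7 (sale 6): sell min(6,19)=6. stock: 19 - 6 = 13. total_sold = 72
  Event 8 (sale 1): sell min(1,13)=1. stock: 13 - 1 = 12. total_sold = 73
  Event 9 (sale 24): sell min(24,12)=12. stock: 12 - 12 = 0. total_sold = 85
  Event 10 (sale 11): sell min(11,0)=0. stock: 0 - 0 = 0. total_sold = 85
Final: stock = 0, total_sold = 85

Answer: 85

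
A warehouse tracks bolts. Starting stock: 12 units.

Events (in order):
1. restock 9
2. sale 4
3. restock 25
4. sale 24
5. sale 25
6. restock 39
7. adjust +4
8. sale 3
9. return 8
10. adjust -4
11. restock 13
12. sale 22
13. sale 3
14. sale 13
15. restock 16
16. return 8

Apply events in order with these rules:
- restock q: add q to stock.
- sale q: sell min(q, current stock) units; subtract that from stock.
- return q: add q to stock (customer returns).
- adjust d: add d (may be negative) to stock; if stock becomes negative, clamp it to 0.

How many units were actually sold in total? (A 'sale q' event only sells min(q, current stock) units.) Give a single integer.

Answer: 87

Derivation:
Processing events:
Start: stock = 12
  Event 1 (restock 9): 12 + 9 = 21
  Event 2 (sale 4): sell min(4,21)=4. stock: 21 - 4 = 17. total_sold = 4
  Event 3 (restock 25): 17 + 25 = 42
  Event 4 (sale 24): sell min(24,42)=24. stock: 42 - 24 = 18. total_sold = 28
  Event 5 (sale 25): sell min(25,18)=18. stock: 18 - 18 = 0. total_sold = 46
  Event 6 (restock 39): 0 + 39 = 39
  Event 7 (adjust +4): 39 + 4 = 43
  Event 8 (sale 3): sell min(3,43)=3. stock: 43 - 3 = 40. total_sold = 49
  Event 9 (return 8): 40 + 8 = 48
  Event 10 (adjust -4): 48 + -4 = 44
  Event 11 (restock 13): 44 + 13 = 57
  Event 12 (sale 22): sell min(22,57)=22. stock: 57 - 22 = 35. total_sold = 71
  Event 13 (sale 3): sell min(3,35)=3. stock: 35 - 3 = 32. total_sold = 74
  Event 14 (sale 13): sell min(13,32)=13. stock: 32 - 13 = 19. total_sold = 87
  Event 15 (restock 16): 19 + 16 = 35
  Event 16 (return 8): 35 + 8 = 43
Final: stock = 43, total_sold = 87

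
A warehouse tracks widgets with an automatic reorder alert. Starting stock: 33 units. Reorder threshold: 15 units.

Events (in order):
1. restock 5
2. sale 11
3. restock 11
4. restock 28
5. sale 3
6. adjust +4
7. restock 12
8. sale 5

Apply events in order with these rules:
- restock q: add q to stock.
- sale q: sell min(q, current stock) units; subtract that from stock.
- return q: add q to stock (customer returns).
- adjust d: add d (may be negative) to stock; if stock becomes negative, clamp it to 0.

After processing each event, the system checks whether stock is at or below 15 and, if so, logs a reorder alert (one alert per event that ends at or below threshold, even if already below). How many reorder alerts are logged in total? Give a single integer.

Answer: 0

Derivation:
Processing events:
Start: stock = 33
  Event 1 (restock 5): 33 + 5 = 38
  Event 2 (sale 11): sell min(11,38)=11. stock: 38 - 11 = 27. total_sold = 11
  Event 3 (restock 11): 27 + 11 = 38
  Event 4 (restock 28): 38 + 28 = 66
  Event 5 (sale 3): sell min(3,66)=3. stock: 66 - 3 = 63. total_sold = 14
  Event 6 (adjust +4): 63 + 4 = 67
  Event 7 (restock 12): 67 + 12 = 79
  Event 8 (sale 5): sell min(5,79)=5. stock: 79 - 5 = 74. total_sold = 19
Final: stock = 74, total_sold = 19

Checking against threshold 15:
  After event 1: stock=38 > 15
  After event 2: stock=27 > 15
  After event 3: stock=38 > 15
  After event 4: stock=66 > 15
  After event 5: stock=63 > 15
  After event 6: stock=67 > 15
  After event 7: stock=79 > 15
  After event 8: stock=74 > 15
Alert events: []. Count = 0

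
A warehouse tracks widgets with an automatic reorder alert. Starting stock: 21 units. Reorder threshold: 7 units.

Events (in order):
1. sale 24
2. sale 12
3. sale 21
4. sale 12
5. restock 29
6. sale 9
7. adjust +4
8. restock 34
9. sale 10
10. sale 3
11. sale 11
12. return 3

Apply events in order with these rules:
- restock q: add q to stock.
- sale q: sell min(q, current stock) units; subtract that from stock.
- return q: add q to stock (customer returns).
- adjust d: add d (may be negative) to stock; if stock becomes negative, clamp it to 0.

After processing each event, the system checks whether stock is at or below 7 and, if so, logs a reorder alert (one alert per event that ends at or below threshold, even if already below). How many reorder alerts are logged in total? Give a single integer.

Processing events:
Start: stock = 21
  Event 1 (sale 24): sell min(24,21)=21. stock: 21 - 21 = 0. total_sold = 21
  Event 2 (sale 12): sell min(12,0)=0. stock: 0 - 0 = 0. total_sold = 21
  Event 3 (sale 21): sell min(21,0)=0. stock: 0 - 0 = 0. total_sold = 21
  Event 4 (sale 12): sell min(12,0)=0. stock: 0 - 0 = 0. total_sold = 21
  Event 5 (restock 29): 0 + 29 = 29
  Event 6 (sale 9): sell min(9,29)=9. stock: 29 - 9 = 20. total_sold = 30
  Event 7 (adjust +4): 20 + 4 = 24
  Event 8 (restock 34): 24 + 34 = 58
  Event 9 (sale 10): sell min(10,58)=10. stock: 58 - 10 = 48. total_sold = 40
  Event 10 (sale 3): sell min(3,48)=3. stock: 48 - 3 = 45. total_sold = 43
  Event 11 (sale 11): sell min(11,45)=11. stock: 45 - 11 = 34. total_sold = 54
  Event 12 (return 3): 34 + 3 = 37
Final: stock = 37, total_sold = 54

Checking against threshold 7:
  After event 1: stock=0 <= 7 -> ALERT
  After event 2: stock=0 <= 7 -> ALERT
  After event 3: stock=0 <= 7 -> ALERT
  After event 4: stock=0 <= 7 -> ALERT
  After event 5: stock=29 > 7
  After event 6: stock=20 > 7
  After event 7: stock=24 > 7
  After event 8: stock=58 > 7
  After event 9: stock=48 > 7
  After event 10: stock=45 > 7
  After event 11: stock=34 > 7
  After event 12: stock=37 > 7
Alert events: [1, 2, 3, 4]. Count = 4

Answer: 4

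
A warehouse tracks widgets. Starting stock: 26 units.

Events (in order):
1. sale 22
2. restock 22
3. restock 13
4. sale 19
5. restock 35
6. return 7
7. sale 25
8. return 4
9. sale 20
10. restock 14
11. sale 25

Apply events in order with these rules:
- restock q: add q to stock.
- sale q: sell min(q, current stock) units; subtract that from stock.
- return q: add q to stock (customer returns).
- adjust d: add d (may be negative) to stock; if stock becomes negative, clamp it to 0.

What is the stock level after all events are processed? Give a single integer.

Answer: 10

Derivation:
Processing events:
Start: stock = 26
  Event 1 (sale 22): sell min(22,26)=22. stock: 26 - 22 = 4. total_sold = 22
  Event 2 (restock 22): 4 + 22 = 26
  Event 3 (restock 13): 26 + 13 = 39
  Event 4 (sale 19): sell min(19,39)=19. stock: 39 - 19 = 20. total_sold = 41
  Event 5 (restock 35): 20 + 35 = 55
  Event 6 (return 7): 55 + 7 = 62
  Event 7 (sale 25): sell min(25,62)=25. stock: 62 - 25 = 37. total_sold = 66
  Event 8 (return 4): 37 + 4 = 41
  Event 9 (sale 20): sell min(20,41)=20. stock: 41 - 20 = 21. total_sold = 86
  Event 10 (restock 14): 21 + 14 = 35
  Event 11 (sale 25): sell min(25,35)=25. stock: 35 - 25 = 10. total_sold = 111
Final: stock = 10, total_sold = 111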